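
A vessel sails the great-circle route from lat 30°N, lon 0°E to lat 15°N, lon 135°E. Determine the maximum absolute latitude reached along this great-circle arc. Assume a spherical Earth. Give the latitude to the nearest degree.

≈ 48°N

The great circle lies in the plane with unit normal n̂ = (p₁ × p₂)/|p₁ × p₂|.
Here n̂_z ≈ +0.667; the vertex latitude is φ_max = arccos|n̂_z| ≈ 48.2°.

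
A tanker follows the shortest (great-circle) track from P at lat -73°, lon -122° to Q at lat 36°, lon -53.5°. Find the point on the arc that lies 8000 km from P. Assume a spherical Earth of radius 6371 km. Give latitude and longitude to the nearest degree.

≈ lat -9°, lon -67°

Convert each endpoint to a unit vector on the sphere (x = cos φ cos λ, y = cos φ sin λ, z = sin φ).
The central angle between the endpoints is δ = arccos(p₁·p₂) ≈ 2.066 rad (118.4°). The total great-circle distance is δ·R ≈ 2.066 × 6371 ≈ 13164 km, so the target fraction is f = 8000/13164 ≈ 0.608.
Interpolate at f ≈ 0.608 with slerp weights a = sin((1−f)δ)/sin δ ≈ 0.824, b = sin(fδ)/sin δ ≈ 1.081.
p = a·p₁ + b·p₂ ≈ (0.392, -0.907, -0.152); φ = arcsin(p_z) ≈ -8.77°, λ = atan2(p_y, p_x) ≈ -66.60°.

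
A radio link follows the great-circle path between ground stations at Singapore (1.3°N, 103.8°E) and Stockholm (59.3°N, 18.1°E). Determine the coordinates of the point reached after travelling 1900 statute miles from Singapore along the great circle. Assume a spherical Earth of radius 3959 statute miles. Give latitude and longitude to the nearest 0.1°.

The haversine formula gives a central angle δ ≈ 1.513 rad (86.7°) between the endpoints. The total great-circle distance is δ·R ≈ 1.513 × 3959 ≈ 5990 mi, so the target fraction is f = 1900/5990 ≈ 0.317.
Interpolate at f ≈ 0.317 with slerp weights a = sin((1−f)δ)/sin δ ≈ 0.860, b = sin(fδ)/sin δ ≈ 0.462.
p = a·p₁ + b·p₂ ≈ (0.019, 0.909, 0.417); φ = arcsin(p_z) ≈ 24.66°, λ = atan2(p_y, p_x) ≈ 88.78°.

≈ (24.7°N, 88.8°E)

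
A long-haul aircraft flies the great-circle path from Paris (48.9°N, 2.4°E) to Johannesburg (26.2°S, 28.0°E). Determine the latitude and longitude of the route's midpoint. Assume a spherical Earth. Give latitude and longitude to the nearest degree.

Convert each endpoint to a unit vector on the sphere (x = cos φ cos λ, y = cos φ sin λ, z = sin φ).
The central angle between the endpoints is δ = arccos(p₁·p₂) ≈ 1.370 rad (78.5°).
Interpolate at f = 1/2 with slerp weights a = sin((1−f)δ)/sin δ ≈ 0.646, b = sin(fδ)/sin δ ≈ 0.646.
p = a·p₁ + b·p₂ ≈ (0.936, 0.290, 0.201); φ = arcsin(p_z) ≈ 11.62°, λ = atan2(p_y, p_x) ≈ 17.21°.

≈ 12°N, 17°E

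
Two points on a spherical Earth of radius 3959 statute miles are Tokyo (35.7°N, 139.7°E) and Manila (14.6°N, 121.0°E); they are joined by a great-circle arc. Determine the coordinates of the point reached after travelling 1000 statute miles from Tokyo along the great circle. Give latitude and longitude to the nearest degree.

≈ 25°N, 129°E

Convert each endpoint to a unit vector on the sphere (x = cos φ cos λ, y = cos φ sin λ, z = sin φ).
The central angle between the endpoints is δ = arccos(p₁·p₂) ≈ 0.470 rad (26.9°). The total great-circle distance is δ·R ≈ 0.470 × 3959 ≈ 1862 mi, so the target fraction is f = 1000/1862 ≈ 0.537.
Interpolate at f ≈ 0.537 with slerp weights a = sin((1−f)δ)/sin δ ≈ 0.477, b = sin(fδ)/sin δ ≈ 0.552.
p = a·p₁ + b·p₂ ≈ (-0.570, 0.708, 0.417); φ = arcsin(p_z) ≈ 24.65°, λ = atan2(p_y, p_x) ≈ 128.85°.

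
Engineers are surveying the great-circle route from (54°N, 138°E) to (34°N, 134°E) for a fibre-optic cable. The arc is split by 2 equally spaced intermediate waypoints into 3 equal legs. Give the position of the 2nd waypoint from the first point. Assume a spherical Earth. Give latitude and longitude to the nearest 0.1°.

Write both endpoints as unit vectors p₁, p₂ with components (cos φ cos λ, cos φ sin λ, sin φ).
The central angle between the endpoints is δ = arccos(p₁·p₂) ≈ 0.353 rad (20.2°).
Interpolate at f = 2/3 with slerp weights a = sin((1−f)δ)/sin δ ≈ 0.340, b = sin(fδ)/sin δ ≈ 0.674.
p = a·p₁ + b·p₂ ≈ (-0.537, 0.536, 0.652); φ = arcsin(p_z) ≈ 40.68°, λ = atan2(p_y, p_x) ≈ 135.05°.

≈ (40.7°N, 135.1°E)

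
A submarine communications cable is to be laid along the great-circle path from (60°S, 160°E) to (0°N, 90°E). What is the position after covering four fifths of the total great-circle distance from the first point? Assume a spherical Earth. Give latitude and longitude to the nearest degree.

≈ (14°S, 98°E)

Convert each endpoint to a unit vector on the sphere (x = cos φ cos λ, y = cos φ sin λ, z = sin φ).
The central angle between the endpoints is δ = arccos(p₁·p₂) ≈ 1.399 rad (80.2°).
Interpolate at f = 4/5 with slerp weights a = sin((1−f)δ)/sin δ ≈ 0.280, b = sin(fδ)/sin δ ≈ 0.913.
p = a·p₁ + b·p₂ ≈ (-0.132, 0.961, -0.243); φ = arcsin(p_z) ≈ -14.05°, λ = atan2(p_y, p_x) ≈ 97.80°.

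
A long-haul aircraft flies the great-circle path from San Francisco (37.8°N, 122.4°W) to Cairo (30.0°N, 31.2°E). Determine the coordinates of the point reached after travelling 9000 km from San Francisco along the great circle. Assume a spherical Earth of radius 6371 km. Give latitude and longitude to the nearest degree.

Write both endpoints as unit vectors p₁, p₂ with components (cos φ cos λ, cos φ sin λ, sin φ).
The central angle between the endpoints is δ = arccos(p₁·p₂) ≈ 1.882 rad (107.8°). The total great-circle distance is δ·R ≈ 1.882 × 6371 ≈ 11992 km, so the target fraction is f = 9000/11992 ≈ 0.750.
Interpolate at f ≈ 0.750 with slerp weights a = sin((1−f)δ)/sin δ ≈ 0.475, b = sin(fδ)/sin δ ≈ 1.037.
p = a·p₁ + b·p₂ ≈ (0.567, 0.148, 0.810); φ = arcsin(p_z) ≈ 54.11°, λ = atan2(p_y, p_x) ≈ 14.65°.

≈ 54°N, 15°E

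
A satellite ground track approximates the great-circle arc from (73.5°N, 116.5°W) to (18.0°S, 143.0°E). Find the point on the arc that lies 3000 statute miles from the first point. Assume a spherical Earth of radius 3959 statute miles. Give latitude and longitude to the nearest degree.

≈ (45°N, 166°E)

Convert each endpoint to a unit vector on the sphere (x = cos φ cos λ, y = cos φ sin λ, z = sin φ).
The central angle between the endpoints is δ = arccos(p₁·p₂) ≈ 1.924 rad (110.2°). The total great-circle distance is δ·R ≈ 1.924 × 3959 ≈ 7615 mi, so the target fraction is f = 3000/7615 ≈ 0.394.
Interpolate at f ≈ 0.394 with slerp weights a = sin((1−f)δ)/sin δ ≈ 0.979, b = sin(fδ)/sin δ ≈ 0.732.
p = a·p₁ + b·p₂ ≈ (-0.680, 0.170, 0.713); φ = arcsin(p_z) ≈ 45.46°, λ = atan2(p_y, p_x) ≈ 165.95°.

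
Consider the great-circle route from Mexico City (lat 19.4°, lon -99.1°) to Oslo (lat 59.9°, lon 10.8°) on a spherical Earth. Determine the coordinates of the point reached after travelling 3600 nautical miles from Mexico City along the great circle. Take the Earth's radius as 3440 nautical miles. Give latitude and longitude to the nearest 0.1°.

≈ lat 62.2°, lon -37.1°

From cos δ = sin φ₁ sin φ₂ + cos φ₁ cos φ₂ cos Δλ, the central angle is δ ≈ 1.444 rad (82.7°). The total great-circle distance is δ·R ≈ 1.444 × 3440 ≈ 4968 nmi, so the target fraction is f = 3600/4968 ≈ 0.725.
Interpolate at f ≈ 0.725 with slerp weights a = sin((1−f)δ)/sin δ ≈ 0.390, b = sin(fδ)/sin δ ≈ 0.873.
p = a·p₁ + b·p₂ ≈ (0.372, -0.282, 0.885); φ = arcsin(p_z) ≈ 62.21°, λ = atan2(p_y, p_x) ≈ -37.14°.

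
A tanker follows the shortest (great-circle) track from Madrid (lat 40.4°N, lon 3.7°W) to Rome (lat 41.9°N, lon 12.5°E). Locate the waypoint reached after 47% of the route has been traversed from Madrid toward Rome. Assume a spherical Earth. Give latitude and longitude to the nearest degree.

The haversine formula gives a central angle δ ≈ 0.214 rad (12.3°) between the endpoints.
Interpolate at f = 0.47 with slerp weights a = sin((1−f)δ)/sin δ ≈ 0.533, b = sin(fδ)/sin δ ≈ 0.473.
p = a·p₁ + b·p₂ ≈ (0.749, 0.050, 0.661); φ = arcsin(p_z) ≈ 41.39°, λ = atan2(p_y, p_x) ≈ 3.82°.

≈ lat 41°N, lon 4°E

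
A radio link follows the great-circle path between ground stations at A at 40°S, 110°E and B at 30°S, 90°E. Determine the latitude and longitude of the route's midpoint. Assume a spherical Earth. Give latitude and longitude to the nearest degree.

Write both endpoints as unit vectors p₁, p₂ with components (cos φ cos λ, cos φ sin λ, sin φ).
The central angle between the endpoints is δ = arccos(p₁·p₂) ≈ 0.334 rad (19.1°).
Interpolate at f = 1/2 with slerp weights a = sin((1−f)δ)/sin δ ≈ 0.507, b = sin(fδ)/sin δ ≈ 0.507.
p = a·p₁ + b·p₂ ≈ (-0.133, 0.804, -0.579); φ = arcsin(p_z) ≈ -35.41°, λ = atan2(p_y, p_x) ≈ 99.38°.

≈ 35°S, 99°E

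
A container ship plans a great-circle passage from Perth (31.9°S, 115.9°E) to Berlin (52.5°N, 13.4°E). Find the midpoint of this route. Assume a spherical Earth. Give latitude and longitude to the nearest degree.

≈ 16°N, 76°E

Convert each endpoint to a unit vector on the sphere (x = cos φ cos λ, y = cos φ sin λ, z = sin φ).
The central angle between the endpoints is δ = arccos(p₁·p₂) ≈ 2.131 rad (122.1°).
Interpolate at f = 1/2 with slerp weights a = sin((1−f)δ)/sin δ ≈ 1.033, b = sin(fδ)/sin δ ≈ 1.033.
p = a·p₁ + b·p₂ ≈ (0.229, 0.934, 0.274); φ = arcsin(p_z) ≈ 15.88°, λ = atan2(p_y, p_x) ≈ 76.25°.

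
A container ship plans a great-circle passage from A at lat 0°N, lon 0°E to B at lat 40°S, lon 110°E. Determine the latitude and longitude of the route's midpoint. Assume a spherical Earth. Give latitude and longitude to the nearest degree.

Write both endpoints as unit vectors p₁, p₂ with components (cos φ cos λ, cos φ sin λ, sin φ).
The central angle between the endpoints is δ = arccos(p₁·p₂) ≈ 1.836 rad (105.2°).
Interpolate at f = 1/2 with slerp weights a = sin((1−f)δ)/sin δ ≈ 0.823, b = sin(fδ)/sin δ ≈ 0.823.
p = a·p₁ + b·p₂ ≈ (0.607, 0.593, -0.529); φ = arcsin(p_z) ≈ -31.94°, λ = atan2(p_y, p_x) ≈ 44.29°.

≈ lat 32°S, lon 44°E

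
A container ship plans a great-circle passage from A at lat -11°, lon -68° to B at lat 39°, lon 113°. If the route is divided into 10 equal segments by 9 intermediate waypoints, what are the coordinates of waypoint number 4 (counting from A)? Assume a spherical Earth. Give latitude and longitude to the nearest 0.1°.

≈ lat 49.8°, lon -70.2°

From cos δ = sin φ₁ sin φ₂ + cos φ₁ cos φ₂ cos Δλ, the central angle is δ ≈ 2.653 rad (152.0°).
Interpolate at f = 4/10 with slerp weights a = sin((1−f)δ)/sin δ ≈ 2.129, b = sin(fδ)/sin δ ≈ 1.858.
p = a·p₁ + b·p₂ ≈ (0.218, -0.608, 0.763); φ = arcsin(p_z) ≈ 49.76°, λ = atan2(p_y, p_x) ≈ -70.24°.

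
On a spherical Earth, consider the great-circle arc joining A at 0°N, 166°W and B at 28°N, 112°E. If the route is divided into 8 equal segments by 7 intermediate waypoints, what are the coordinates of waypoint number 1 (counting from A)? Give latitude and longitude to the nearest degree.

Convert each endpoint to a unit vector on the sphere (x = cos φ cos λ, y = cos φ sin λ, z = sin φ).
The central angle between the endpoints is δ = arccos(p₁·p₂) ≈ 1.448 rad (82.9°).
Interpolate at f = 1/8 with slerp weights a = sin((1−f)δ)/sin δ ≈ 0.961, b = sin(fδ)/sin δ ≈ 0.181.
p = a·p₁ + b·p₂ ≈ (-0.993, -0.084, 0.085); φ = arcsin(p_z) ≈ 4.88°, λ = atan2(p_y, p_x) ≈ -175.16°.

≈ 5°N, 175°W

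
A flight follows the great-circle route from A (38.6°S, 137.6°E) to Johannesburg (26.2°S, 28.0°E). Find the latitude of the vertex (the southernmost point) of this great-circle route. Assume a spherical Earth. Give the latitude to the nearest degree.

The great circle lies in the plane with unit normal n̂ = (p₁ × p₂)/|p₁ × p₂|.
Here n̂_z ≈ -0.661; the vertex latitude is φ_max = arccos|n̂_z| ≈ 48.6°.
Check via Clairaut: cos φ_max = |cos φ₁| · sin C = cos(38.6°)·sin(122.2°) ≈ 0.661, again giving ≈ 48.6°.

≈ 49°S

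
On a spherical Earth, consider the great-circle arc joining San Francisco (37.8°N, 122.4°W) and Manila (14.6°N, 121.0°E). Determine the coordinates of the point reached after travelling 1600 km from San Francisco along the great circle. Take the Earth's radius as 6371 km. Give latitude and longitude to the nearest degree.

Write both endpoints as unit vectors p₁, p₂ with components (cos φ cos λ, cos φ sin λ, sin φ).
The central angle between the endpoints is δ = arccos(p₁·p₂) ≈ 1.760 rad (100.8°). The total great-circle distance is δ·R ≈ 1.760 × 6371 ≈ 11212 km, so the target fraction is f = 1600/11212 ≈ 0.143.
Interpolate at f ≈ 0.143 with slerp weights a = sin((1−f)δ)/sin δ ≈ 1.016, b = sin(fδ)/sin δ ≈ 0.253.
p = a·p₁ + b·p₂ ≈ (-0.556, -0.468, 0.687); φ = arcsin(p_z) ≈ 43.36°, λ = atan2(p_y, p_x) ≈ -139.92°.

≈ (43°N, 140°W)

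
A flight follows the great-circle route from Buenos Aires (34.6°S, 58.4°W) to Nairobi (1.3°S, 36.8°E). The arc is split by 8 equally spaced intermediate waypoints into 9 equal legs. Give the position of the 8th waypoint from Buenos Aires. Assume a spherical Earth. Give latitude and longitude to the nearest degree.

≈ 7°S, 28°E

From cos δ = sin φ₁ sin φ₂ + cos φ₁ cos φ₂ cos Δλ, the central angle is δ ≈ 1.633 rad (93.5°).
Interpolate at f = 8/9 with slerp weights a = sin((1−f)δ)/sin δ ≈ 0.181, b = sin(fδ)/sin δ ≈ 0.995.
p = a·p₁ + b·p₂ ≈ (0.874, 0.469, -0.125); φ = arcsin(p_z) ≈ -7.19°, λ = atan2(p_y, p_x) ≈ 28.21°.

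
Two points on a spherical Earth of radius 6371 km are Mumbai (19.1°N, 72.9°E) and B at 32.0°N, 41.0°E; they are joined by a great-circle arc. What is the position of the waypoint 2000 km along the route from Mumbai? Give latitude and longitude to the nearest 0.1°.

≈ 27.4°N, 55.5°E

Convert each endpoint to a unit vector on the sphere (x = cos φ cos λ, y = cos φ sin λ, z = sin φ).
The central angle between the endpoints is δ = arccos(p₁·p₂) ≈ 0.548 rad (31.4°). The total great-circle distance is δ·R ≈ 0.548 × 6371 ≈ 3489 km, so the target fraction is f = 2000/3489 ≈ 0.573.
Interpolate at f ≈ 0.573 with slerp weights a = sin((1−f)δ)/sin δ ≈ 0.445, b = sin(fδ)/sin δ ≈ 0.593.
p = a·p₁ + b·p₂ ≈ (0.503, 0.732, 0.460); φ = arcsin(p_z) ≈ 27.38°, λ = atan2(p_y, p_x) ≈ 55.49°.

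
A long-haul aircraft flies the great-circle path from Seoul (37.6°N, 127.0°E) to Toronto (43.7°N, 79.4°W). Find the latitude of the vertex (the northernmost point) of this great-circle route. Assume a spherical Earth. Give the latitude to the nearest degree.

≈ 75°N

The great circle lies in the plane with unit normal n̂ = (p₁ × p₂)/|p₁ × p₂|.
Here n̂_z ≈ +0.256; the vertex latitude is φ_max = arccos|n̂_z| ≈ 75.2°.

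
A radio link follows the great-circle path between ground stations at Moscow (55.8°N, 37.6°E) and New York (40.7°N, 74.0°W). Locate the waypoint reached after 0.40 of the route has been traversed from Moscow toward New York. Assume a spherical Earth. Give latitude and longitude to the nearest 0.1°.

≈ (64.4°N, 15.7°W)

Write both endpoints as unit vectors p₁, p₂ with components (cos φ cos λ, cos φ sin λ, sin φ).
The central angle between the endpoints is δ = arccos(p₁·p₂) ≈ 1.178 rad (67.5°).
Interpolate at f = 0.40 with slerp weights a = sin((1−f)δ)/sin δ ≈ 0.703, b = sin(fδ)/sin δ ≈ 0.491.
p = a·p₁ + b·p₂ ≈ (0.416, -0.117, 0.902); φ = arcsin(p_z) ≈ 64.41°, λ = atan2(p_y, p_x) ≈ -15.72°.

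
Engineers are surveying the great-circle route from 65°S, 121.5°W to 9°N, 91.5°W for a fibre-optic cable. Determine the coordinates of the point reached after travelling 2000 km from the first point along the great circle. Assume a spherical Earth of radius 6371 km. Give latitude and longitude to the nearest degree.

Write both endpoints as unit vectors p₁, p₂ with components (cos φ cos λ, cos φ sin λ, sin φ).
The central angle between the endpoints is δ = arccos(p₁·p₂) ≈ 1.349 rad (77.3°). The total great-circle distance is δ·R ≈ 1.349 × 6371 ≈ 8596 km, so the target fraction is f = 2000/8596 ≈ 0.233.
Interpolate at f ≈ 0.233 with slerp weights a = sin((1−f)δ)/sin δ ≈ 0.882, b = sin(fδ)/sin δ ≈ 0.317.
p = a·p₁ + b·p₂ ≈ (-0.203, -0.630, -0.749); φ = arcsin(p_z) ≈ -48.54°, λ = atan2(p_y, p_x) ≈ -107.84°.

≈ 49°S, 108°W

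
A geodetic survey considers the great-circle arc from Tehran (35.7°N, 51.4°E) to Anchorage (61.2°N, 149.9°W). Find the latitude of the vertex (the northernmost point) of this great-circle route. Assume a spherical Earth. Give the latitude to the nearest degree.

≈ 82°N

The great circle lies in the plane with unit normal n̂ = (p₁ × p₂)/|p₁ × p₂|.
Here n̂_z ≈ +0.144; the vertex latitude is φ_max = arccos|n̂_z| ≈ 81.7°.
Check via Clairaut: cos φ_max = |cos φ₁| · sin C = cos(35.7°)·sin(10.2°) ≈ 0.144, again giving ≈ 81.7°.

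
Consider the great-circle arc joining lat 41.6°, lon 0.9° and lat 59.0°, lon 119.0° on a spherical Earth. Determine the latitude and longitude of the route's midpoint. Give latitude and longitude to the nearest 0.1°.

≈ lat 65.9°, lon 42.9°

Convert each endpoint to a unit vector on the sphere (x = cos φ cos λ, y = cos φ sin λ, z = sin φ).
The central angle between the endpoints is δ = arccos(p₁·p₂) ≈ 1.173 rad (67.2°).
Interpolate at f = 1/2 with slerp weights a = sin((1−f)δ)/sin δ ≈ 0.600, b = sin(fδ)/sin δ ≈ 0.600.
p = a·p₁ + b·p₂ ≈ (0.299, 0.277, 0.913); φ = arcsin(p_z) ≈ 65.93°, λ = atan2(p_y, p_x) ≈ 42.86°.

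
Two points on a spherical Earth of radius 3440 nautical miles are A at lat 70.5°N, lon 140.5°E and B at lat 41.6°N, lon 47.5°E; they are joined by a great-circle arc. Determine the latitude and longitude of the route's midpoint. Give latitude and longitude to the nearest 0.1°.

≈ lat 63.4°N, lon 72.0°E

Write both endpoints as unit vectors p₁, p₂ with components (cos φ cos λ, cos φ sin λ, sin φ).
The central angle between the endpoints is δ = arccos(p₁·p₂) ≈ 0.911 rad (52.2°).
Interpolate at f = 1/2 with slerp weights a = sin((1−f)δ)/sin δ ≈ 0.557, b = sin(fδ)/sin δ ≈ 0.557.
p = a·p₁ + b·p₂ ≈ (0.138, 0.425, 0.895); φ = arcsin(p_z) ≈ 63.45°, λ = atan2(p_y, p_x) ≈ 72.03°.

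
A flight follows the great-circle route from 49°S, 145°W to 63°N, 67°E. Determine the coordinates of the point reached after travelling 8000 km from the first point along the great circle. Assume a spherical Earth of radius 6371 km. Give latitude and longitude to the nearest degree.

From cos δ = sin φ₁ sin φ₂ + cos φ₁ cos φ₂ cos Δλ, the central angle is δ ≈ 2.752 rad (157.7°). The total great-circle distance is δ·R ≈ 2.752 × 6371 ≈ 17533 km, so the target fraction is f = 8000/17533 ≈ 0.456.
Interpolate at f ≈ 0.456 with slerp weights a = sin((1−f)δ)/sin δ ≈ 2.625, b = sin(fδ)/sin δ ≈ 2.503.
p = a·p₁ + b·p₂ ≈ (-0.967, 0.058, 0.249); φ = arcsin(p_z) ≈ 14.41°, λ = atan2(p_y, p_x) ≈ 176.56°.

≈ 14°N, 177°E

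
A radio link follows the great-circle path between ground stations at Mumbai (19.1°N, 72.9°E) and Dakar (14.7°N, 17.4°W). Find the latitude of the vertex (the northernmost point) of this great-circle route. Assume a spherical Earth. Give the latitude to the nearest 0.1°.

The great circle lies in the plane with unit normal n̂ = (p₁ × p₂)/|p₁ × p₂|.
Here n̂_z ≈ -0.917; the vertex latitude is φ_max = arccos|n̂_z| ≈ 23.5°.

≈ 23.5°N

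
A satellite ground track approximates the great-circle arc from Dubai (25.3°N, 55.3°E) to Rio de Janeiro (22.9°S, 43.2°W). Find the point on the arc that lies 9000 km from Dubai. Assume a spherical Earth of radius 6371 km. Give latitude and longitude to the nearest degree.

≈ 12°S, 19°W

The haversine formula gives a central angle δ ≈ 1.864 rad (106.8°) between the endpoints. The total great-circle distance is δ·R ≈ 1.864 × 6371 ≈ 11878 km, so the target fraction is f = 9000/11878 ≈ 0.758.
Interpolate at f ≈ 0.758 with slerp weights a = sin((1−f)δ)/sin δ ≈ 0.456, b = sin(fδ)/sin δ ≈ 1.032.
p = a·p₁ + b·p₂ ≈ (0.927, -0.312, -0.207); φ = arcsin(p_z) ≈ -11.92°, λ = atan2(p_y, p_x) ≈ -18.57°.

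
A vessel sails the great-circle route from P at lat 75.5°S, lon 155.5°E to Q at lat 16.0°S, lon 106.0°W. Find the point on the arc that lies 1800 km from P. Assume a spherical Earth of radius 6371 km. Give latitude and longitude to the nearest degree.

≈ lat 71°S, lon 148°W

From cos δ = sin φ₁ sin φ₂ + cos φ₁ cos φ₂ cos Δλ, the central angle is δ ≈ 1.337 rad (76.6°). The total great-circle distance is δ·R ≈ 1.337 × 6371 ≈ 8521 km, so the target fraction is f = 1800/8521 ≈ 0.211.
Interpolate at f ≈ 0.211 with slerp weights a = sin((1−f)δ)/sin δ ≈ 0.894, b = sin(fδ)/sin δ ≈ 0.287.
p = a·p₁ + b·p₂ ≈ (-0.280, -0.172, -0.945); φ = arcsin(p_z) ≈ -70.84°, λ = atan2(p_y, p_x) ≈ -148.41°.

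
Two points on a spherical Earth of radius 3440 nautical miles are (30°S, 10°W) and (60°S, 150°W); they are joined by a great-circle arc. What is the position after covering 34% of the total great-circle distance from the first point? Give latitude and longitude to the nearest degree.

≈ (56°S, 26°W)

The haversine formula gives a central angle δ ≈ 1.469 rad (84.2°) between the endpoints.
Interpolate at f = 0.34 with slerp weights a = sin((1−f)δ)/sin δ ≈ 0.829, b = sin(fδ)/sin δ ≈ 0.482.
p = a·p₁ + b·p₂ ≈ (0.499, -0.245, -0.832); φ = arcsin(p_z) ≈ -56.25°, λ = atan2(p_y, p_x) ≈ -26.18°.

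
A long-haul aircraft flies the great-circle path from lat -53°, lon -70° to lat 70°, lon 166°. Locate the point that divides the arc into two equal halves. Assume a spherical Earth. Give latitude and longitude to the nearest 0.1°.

≈ lat 15.8°, lon -104.6°

From cos δ = sin φ₁ sin φ₂ + cos φ₁ cos φ₂ cos Δλ, the central angle is δ ≈ 2.617 rad (149.9°).
Interpolate at f = 1/2 with slerp weights a = sin((1−f)δ)/sin δ ≈ 1.929, b = sin(fδ)/sin δ ≈ 1.929.
p = a·p₁ + b·p₂ ≈ (-0.243, -0.931, 0.272); φ = arcsin(p_z) ≈ 15.79°, λ = atan2(p_y, p_x) ≈ -104.63°.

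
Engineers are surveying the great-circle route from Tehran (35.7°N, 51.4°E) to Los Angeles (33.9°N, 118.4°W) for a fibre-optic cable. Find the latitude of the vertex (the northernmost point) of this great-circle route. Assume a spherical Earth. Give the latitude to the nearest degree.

The great circle lies in the plane with unit normal n̂ = (p₁ × p₂)/|p₁ × p₂|.
Here n̂_z ≈ -0.127; the vertex latitude is φ_max = arccos|n̂_z| ≈ 82.7°.
Check via Clairaut: cos φ_max = |cos φ₁| · sin C = cos(35.7°)·sin(9.0°) ≈ 0.127, again giving ≈ 82.7°.

≈ 83°N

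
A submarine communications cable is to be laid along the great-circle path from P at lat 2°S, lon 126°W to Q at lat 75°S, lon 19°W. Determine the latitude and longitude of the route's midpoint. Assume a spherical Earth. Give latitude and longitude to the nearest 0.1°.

≈ lat 46.3°S, lon 111.0°W

Write both endpoints as unit vectors p₁, p₂ with components (cos φ cos λ, cos φ sin λ, sin φ).
The central angle between the endpoints is δ = arccos(p₁·p₂) ≈ 1.613 rad (92.4°).
Interpolate at f = 1/2 with slerp weights a = sin((1−f)δ)/sin δ ≈ 0.722, b = sin(fδ)/sin δ ≈ 0.722.
p = a·p₁ + b·p₂ ≈ (-0.248, -0.645, -0.723); φ = arcsin(p_z) ≈ -46.30°, λ = atan2(p_y, p_x) ≈ -111.00°.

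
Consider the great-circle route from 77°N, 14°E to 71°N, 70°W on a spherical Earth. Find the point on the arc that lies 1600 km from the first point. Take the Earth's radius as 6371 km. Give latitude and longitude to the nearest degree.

Convert each endpoint to a unit vector on the sphere (x = cos φ cos λ, y = cos φ sin λ, z = sin φ).
The central angle between the endpoints is δ = arccos(p₁·p₂) ≈ 0.379 rad (21.7°). The total great-circle distance is δ·R ≈ 0.379 × 6371 ≈ 2416 km, so the target fraction is f = 1600/2416 ≈ 0.662.
Interpolate at f ≈ 0.662 with slerp weights a = sin((1−f)δ)/sin δ ≈ 0.345, b = sin(fδ)/sin δ ≈ 0.671.
p = a·p₁ + b·p₂ ≈ (0.150, -0.187, 0.971); φ = arcsin(p_z) ≈ 76.15°, λ = atan2(p_y, p_x) ≈ -51.19°.

≈ 76°N, 51°W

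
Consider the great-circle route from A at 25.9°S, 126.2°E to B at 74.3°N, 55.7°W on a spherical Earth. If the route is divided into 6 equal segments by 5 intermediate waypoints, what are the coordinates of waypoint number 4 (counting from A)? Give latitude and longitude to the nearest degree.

≈ 62°N, 128°E

From cos δ = sin φ₁ sin φ₂ + cos φ₁ cos φ₂ cos Δλ, the central angle is δ ≈ 2.297 rad (131.6°).
Interpolate at f = 4/6 with slerp weights a = sin((1−f)δ)/sin δ ≈ 0.926, b = sin(fδ)/sin δ ≈ 1.336.
p = a·p₁ + b·p₂ ≈ (-0.289, 0.374, 0.881); φ = arcsin(p_z) ≈ 61.82°, λ = atan2(p_y, p_x) ≈ 127.65°.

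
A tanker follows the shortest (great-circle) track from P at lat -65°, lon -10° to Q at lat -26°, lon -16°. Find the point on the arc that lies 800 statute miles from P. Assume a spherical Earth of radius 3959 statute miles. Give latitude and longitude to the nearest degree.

Convert each endpoint to a unit vector on the sphere (x = cos φ cos λ, y = cos φ sin λ, z = sin φ).
The central angle between the endpoints is δ = arccos(p₁·p₂) ≈ 0.684 rad (39.2°). The total great-circle distance is δ·R ≈ 0.684 × 3959 ≈ 2708 mi, so the target fraction is f = 800/2708 ≈ 0.295.
Interpolate at f ≈ 0.295 with slerp weights a = sin((1−f)δ)/sin δ ≈ 0.733, b = sin(fδ)/sin δ ≈ 0.318.
p = a·p₁ + b·p₂ ≈ (0.580, -0.133, -0.804); φ = arcsin(p_z) ≈ -53.51°, λ = atan2(p_y, p_x) ≈ -12.88°.

≈ lat -54°, lon -13°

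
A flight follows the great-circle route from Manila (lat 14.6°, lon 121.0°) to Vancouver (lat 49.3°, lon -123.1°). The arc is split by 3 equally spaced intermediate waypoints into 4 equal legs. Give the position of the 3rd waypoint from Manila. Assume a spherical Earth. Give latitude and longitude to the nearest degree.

The haversine formula gives a central angle δ ≈ 1.655 rad (94.8°) between the endpoints.
Interpolate at f = 3/4 with slerp weights a = sin((1−f)δ)/sin δ ≈ 0.404, b = sin(fδ)/sin δ ≈ 0.950.
p = a·p₁ + b·p₂ ≈ (-0.539, -0.184, 0.822); φ = arcsin(p_z) ≈ 55.26°, λ = atan2(p_y, p_x) ≈ -161.16°.

≈ lat 55°, lon -161°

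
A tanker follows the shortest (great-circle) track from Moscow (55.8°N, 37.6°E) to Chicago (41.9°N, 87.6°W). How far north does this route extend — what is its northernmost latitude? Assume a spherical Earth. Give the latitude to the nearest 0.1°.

The great circle lies in the plane with unit normal n̂ = (p₁ × p₂)/|p₁ × p₂|.
Here n̂_z ≈ -0.360; the vertex latitude is φ_max = arccos|n̂_z| ≈ 68.9°.

≈ 68.9°N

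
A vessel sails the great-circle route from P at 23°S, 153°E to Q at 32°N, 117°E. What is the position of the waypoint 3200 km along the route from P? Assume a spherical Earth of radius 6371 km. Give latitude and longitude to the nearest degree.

≈ 2°N, 138°E

From cos δ = sin φ₁ sin φ₂ + cos φ₁ cos φ₂ cos Δλ, the central angle is δ ≈ 1.132 rad (64.9°). The total great-circle distance is δ·R ≈ 1.132 × 6371 ≈ 7215 km, so the target fraction is f = 3200/7215 ≈ 0.444.
Interpolate at f ≈ 0.444 with slerp weights a = sin((1−f)δ)/sin δ ≈ 0.651, b = sin(fδ)/sin δ ≈ 0.532.
p = a·p₁ + b·p₂ ≈ (-0.738, 0.674, 0.027); φ = arcsin(p_z) ≈ 1.57°, λ = atan2(p_y, p_x) ≈ 137.62°.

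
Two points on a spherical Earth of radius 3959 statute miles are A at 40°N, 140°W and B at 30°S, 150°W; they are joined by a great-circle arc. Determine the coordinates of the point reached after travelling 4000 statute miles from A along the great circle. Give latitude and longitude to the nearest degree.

Convert each endpoint to a unit vector on the sphere (x = cos φ cos λ, y = cos φ sin λ, z = sin φ).
The central angle between the endpoints is δ = arccos(p₁·p₂) ≈ 1.232 rad (70.6°). The total great-circle distance is δ·R ≈ 1.232 × 3959 ≈ 4879 mi, so the target fraction is f = 4000/4879 ≈ 0.820.
Interpolate at f ≈ 0.820 with slerp weights a = sin((1−f)δ)/sin δ ≈ 0.233, b = sin(fδ)/sin δ ≈ 0.898.
p = a·p₁ + b·p₂ ≈ (-0.810, -0.504, -0.299); φ = arcsin(p_z) ≈ -17.39°, λ = atan2(p_y, p_x) ≈ -148.13°.

≈ 17°S, 148°W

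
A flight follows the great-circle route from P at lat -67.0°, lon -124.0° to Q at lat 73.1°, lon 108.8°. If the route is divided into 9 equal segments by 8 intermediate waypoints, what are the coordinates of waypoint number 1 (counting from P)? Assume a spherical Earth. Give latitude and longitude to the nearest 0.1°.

From cos δ = sin φ₁ sin φ₂ + cos φ₁ cos φ₂ cos Δλ, the central angle is δ ≈ 2.822 rad (161.7°).
Interpolate at f = 1/9 with slerp weights a = sin((1−f)δ)/sin δ ≈ 1.884, b = sin(fδ)/sin δ ≈ 0.982.
p = a·p₁ + b·p₂ ≈ (-0.504, -0.340, -0.794); φ = arcsin(p_z) ≈ -52.58°, λ = atan2(p_y, p_x) ≈ -145.98°.

≈ lat -52.6°, lon -146.0°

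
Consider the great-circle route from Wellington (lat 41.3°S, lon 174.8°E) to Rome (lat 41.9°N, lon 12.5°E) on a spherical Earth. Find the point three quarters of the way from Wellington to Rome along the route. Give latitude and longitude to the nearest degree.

The haversine formula gives a central angle δ ≈ 2.911 rad (166.8°) between the endpoints.
Interpolate at f = 3/4 with slerp weights a = sin((1−f)δ)/sin δ ≈ 2.907, b = sin(fδ)/sin δ ≈ 3.577.
p = a·p₁ + b·p₂ ≈ (0.424, 0.774, 0.470); φ = arcsin(p_z) ≈ 28.03°, λ = atan2(p_y, p_x) ≈ 61.29°.

≈ lat 28°N, lon 61°E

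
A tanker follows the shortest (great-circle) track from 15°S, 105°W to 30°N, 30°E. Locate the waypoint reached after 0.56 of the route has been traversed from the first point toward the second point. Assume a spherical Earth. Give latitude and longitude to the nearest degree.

≈ 22°N, 37°W

From cos δ = sin φ₁ sin φ₂ + cos φ₁ cos φ₂ cos Δλ, the central angle is δ ≈ 2.376 rad (136.1°).
Interpolate at f = 0.56 with slerp weights a = sin((1−f)δ)/sin δ ≈ 1.248, b = sin(fδ)/sin δ ≈ 1.401.
p = a·p₁ + b·p₂ ≈ (0.739, -0.558, 0.378); φ = arcsin(p_z) ≈ 22.19°, λ = atan2(p_y, p_x) ≈ -37.05°.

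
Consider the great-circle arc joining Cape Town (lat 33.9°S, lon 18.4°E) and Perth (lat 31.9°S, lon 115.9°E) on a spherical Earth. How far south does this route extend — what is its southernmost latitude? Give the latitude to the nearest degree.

≈ 44°S

The great circle lies in the plane with unit normal n̂ = (p₁ × p₂)/|p₁ × p₂|.
Here n̂_z ≈ +0.713; the vertex latitude is φ_max = arccos|n̂_z| ≈ 44.5°.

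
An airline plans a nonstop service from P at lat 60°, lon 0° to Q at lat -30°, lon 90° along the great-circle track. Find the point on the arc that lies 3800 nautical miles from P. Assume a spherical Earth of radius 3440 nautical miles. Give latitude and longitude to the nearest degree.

≈ lat 15°, lon 63°

Write both endpoints as unit vectors p₁, p₂ with components (cos φ cos λ, cos φ sin λ, sin φ).
The central angle between the endpoints is δ = arccos(p₁·p₂) ≈ 2.019 rad (115.7°). The total great-circle distance is δ·R ≈ 2.019 × 3440 ≈ 6944 nmi, so the target fraction is f = 3800/6944 ≈ 0.547.
Interpolate at f ≈ 0.547 with slerp weights a = sin((1−f)δ)/sin δ ≈ 0.879, b = sin(fδ)/sin δ ≈ 0.991.
p = a·p₁ + b·p₂ ≈ (0.439, 0.858, 0.265); φ = arcsin(p_z) ≈ 15.39°, λ = atan2(p_y, p_x) ≈ 62.90°.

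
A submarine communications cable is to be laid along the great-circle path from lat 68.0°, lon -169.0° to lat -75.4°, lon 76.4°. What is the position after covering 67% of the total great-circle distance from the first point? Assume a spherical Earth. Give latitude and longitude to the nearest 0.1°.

The haversine formula gives a central angle δ ≈ 2.783 rad (159.5°) between the endpoints.
Interpolate at f = 0.67 with slerp weights a = sin((1−f)δ)/sin δ ≈ 2.267, b = sin(fδ)/sin δ ≈ 2.730.
p = a·p₁ + b·p₂ ≈ (-0.672, 0.507, -0.540); φ = arcsin(p_z) ≈ -32.69°, λ = atan2(p_y, p_x) ≈ 142.97°.

≈ lat -32.7°, lon 143.0°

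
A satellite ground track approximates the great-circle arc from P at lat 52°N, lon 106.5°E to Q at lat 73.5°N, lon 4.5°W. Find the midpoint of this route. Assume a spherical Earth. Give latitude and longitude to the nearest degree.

From cos δ = sin φ₁ sin φ₂ + cos φ₁ cos φ₂ cos Δλ, the central angle is δ ≈ 0.805 rad (46.1°).
Interpolate at f = 1/2 with slerp weights a = sin((1−f)δ)/sin δ ≈ 0.543, b = sin(fδ)/sin δ ≈ 0.543.
p = a·p₁ + b·p₂ ≈ (0.059, 0.309, 0.949); φ = arcsin(p_z) ≈ 71.68°, λ = atan2(p_y, p_x) ≈ 79.21°.

≈ lat 72°N, lon 79°E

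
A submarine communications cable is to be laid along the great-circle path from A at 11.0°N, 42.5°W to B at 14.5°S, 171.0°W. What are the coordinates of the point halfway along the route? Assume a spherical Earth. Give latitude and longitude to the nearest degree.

≈ 4°S, 106°W

From cos δ = sin φ₁ sin φ₂ + cos φ₁ cos φ₂ cos Δλ, the central angle is δ ≈ 2.264 rad (129.7°).
Interpolate at f = 1/2 with slerp weights a = sin((1−f)δ)/sin δ ≈ 1.178, b = sin(fδ)/sin δ ≈ 1.178.
p = a·p₁ + b·p₂ ≈ (-0.274, -0.959, -0.070); φ = arcsin(p_z) ≈ -4.02°, λ = atan2(p_y, p_x) ≈ -105.93°.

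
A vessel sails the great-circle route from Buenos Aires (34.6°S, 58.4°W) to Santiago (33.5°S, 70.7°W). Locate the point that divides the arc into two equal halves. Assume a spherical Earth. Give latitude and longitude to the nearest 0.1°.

Convert each endpoint to a unit vector on the sphere (x = cos φ cos λ, y = cos φ sin λ, z = sin φ).
The central angle between the endpoints is δ = arccos(p₁·p₂) ≈ 0.179 rad (10.2°).
Interpolate at f = 1/2 with slerp weights a = sin((1−f)δ)/sin δ ≈ 0.502, b = sin(fδ)/sin δ ≈ 0.502.
p = a·p₁ + b·p₂ ≈ (0.355, -0.747, -0.562); φ = arcsin(p_z) ≈ -34.20°, λ = atan2(p_y, p_x) ≈ -64.59°.

≈ 34.2°S, 64.6°W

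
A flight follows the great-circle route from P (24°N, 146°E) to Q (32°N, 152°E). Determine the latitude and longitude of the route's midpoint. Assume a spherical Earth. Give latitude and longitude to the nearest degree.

Convert each endpoint to a unit vector on the sphere (x = cos φ cos λ, y = cos φ sin λ, z = sin φ).
The central angle between the endpoints is δ = arccos(p₁·p₂) ≈ 0.167 rad (9.6°).
Interpolate at f = 1/2 with slerp weights a = sin((1−f)δ)/sin δ ≈ 0.502, b = sin(fδ)/sin δ ≈ 0.502.
p = a·p₁ + b·p₂ ≈ (-0.756, 0.456, 0.470); φ = arcsin(p_z) ≈ 28.03°, λ = atan2(p_y, p_x) ≈ 148.89°.

≈ (28°N, 149°E)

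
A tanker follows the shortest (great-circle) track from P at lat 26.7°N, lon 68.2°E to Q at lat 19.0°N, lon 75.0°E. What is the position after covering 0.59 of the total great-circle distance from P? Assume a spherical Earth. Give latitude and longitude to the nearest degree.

The haversine formula gives a central angle δ ≈ 0.173 rad (9.9°) between the endpoints.
Interpolate at f = 0.59 with slerp weights a = sin((1−f)δ)/sin δ ≈ 0.412, b = sin(fδ)/sin δ ≈ 0.592.
p = a·p₁ + b·p₂ ≈ (0.281, 0.882, 0.378); φ = arcsin(p_z) ≈ 22.19°, λ = atan2(p_y, p_x) ≈ 72.30°.

≈ lat 22°N, lon 72°E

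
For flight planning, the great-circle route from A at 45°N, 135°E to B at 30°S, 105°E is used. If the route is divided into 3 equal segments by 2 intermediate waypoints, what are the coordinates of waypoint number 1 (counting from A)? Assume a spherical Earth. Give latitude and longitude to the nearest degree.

≈ 20°N, 123°E

The haversine formula gives a central angle δ ≈ 1.393 rad (79.8°) between the endpoints.
Interpolate at f = 1/3 with slerp weights a = sin((1−f)δ)/sin δ ≈ 0.814, b = sin(fδ)/sin δ ≈ 0.455.
p = a·p₁ + b·p₂ ≈ (-0.509, 0.787, 0.348); φ = arcsin(p_z) ≈ 20.36°, λ = atan2(p_y, p_x) ≈ 122.87°.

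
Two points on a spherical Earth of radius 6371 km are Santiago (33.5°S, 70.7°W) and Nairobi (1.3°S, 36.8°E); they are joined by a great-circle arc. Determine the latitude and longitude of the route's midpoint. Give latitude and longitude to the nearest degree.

≈ (28°S, 10°W)

The haversine formula gives a central angle δ ≈ 1.811 rad (103.8°) between the endpoints.
Interpolate at f = 1/2 with slerp weights a = sin((1−f)δ)/sin δ ≈ 0.810, b = sin(fδ)/sin δ ≈ 0.810.
p = a·p₁ + b·p₂ ≈ (0.872, -0.152, -0.466); φ = arcsin(p_z) ≈ -27.74°, λ = atan2(p_y, p_x) ≈ -9.92°.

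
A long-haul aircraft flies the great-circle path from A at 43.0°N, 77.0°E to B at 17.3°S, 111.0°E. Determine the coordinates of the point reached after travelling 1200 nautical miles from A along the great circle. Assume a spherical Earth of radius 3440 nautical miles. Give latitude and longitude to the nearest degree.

The haversine formula gives a central angle δ ≈ 1.185 rad (67.9°) between the endpoints. The total great-circle distance is δ·R ≈ 1.185 × 3440 ≈ 4077 nmi, so the target fraction is f = 1200/4077 ≈ 0.294.
Interpolate at f ≈ 0.294 with slerp weights a = sin((1−f)δ)/sin δ ≈ 0.801, b = sin(fδ)/sin δ ≈ 0.369.
p = a·p₁ + b·p₂ ≈ (0.006, 0.900, 0.437); φ = arcsin(p_z) ≈ 25.89°, λ = atan2(p_y, p_x) ≈ 89.65°.

≈ 26°N, 90°E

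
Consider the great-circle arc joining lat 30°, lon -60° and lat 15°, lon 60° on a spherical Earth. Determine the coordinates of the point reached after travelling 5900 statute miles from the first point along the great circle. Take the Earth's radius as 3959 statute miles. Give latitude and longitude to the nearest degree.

≈ lat 27°, lon 41°

Convert each endpoint to a unit vector on the sphere (x = cos φ cos λ, y = cos φ sin λ, z = sin φ).
The central angle between the endpoints is δ = arccos(p₁·p₂) ≈ 1.864 rad (106.8°). The total great-circle distance is δ·R ≈ 1.864 × 3959 ≈ 7379 mi, so the target fraction is f = 5900/7379 ≈ 0.800.
Interpolate at f ≈ 0.800 with slerp weights a = sin((1−f)δ)/sin δ ≈ 0.381, b = sin(fδ)/sin δ ≈ 1.041.
p = a·p₁ + b·p₂ ≈ (0.668, 0.585, 0.460); φ = arcsin(p_z) ≈ 27.39°, λ = atan2(p_y, p_x) ≈ 41.22°.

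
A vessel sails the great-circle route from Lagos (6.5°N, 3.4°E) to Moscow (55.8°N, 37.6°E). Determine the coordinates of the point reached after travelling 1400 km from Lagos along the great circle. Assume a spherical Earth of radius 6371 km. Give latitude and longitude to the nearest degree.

≈ 18°N, 8°E

Write both endpoints as unit vectors p₁, p₂ with components (cos φ cos λ, cos φ sin λ, sin φ).
The central angle between the endpoints is δ = arccos(p₁·p₂) ≈ 0.982 rad (56.3°). The total great-circle distance is δ·R ≈ 0.982 × 6371 ≈ 6255 km, so the target fraction is f = 1400/6255 ≈ 0.224.
Interpolate at f ≈ 0.224 with slerp weights a = sin((1−f)δ)/sin δ ≈ 0.830, b = sin(fδ)/sin δ ≈ 0.262.
p = a·p₁ + b·p₂ ≈ (0.940, 0.139, 0.311); φ = arcsin(p_z) ≈ 18.11°, λ = atan2(p_y, p_x) ≈ 8.40°.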